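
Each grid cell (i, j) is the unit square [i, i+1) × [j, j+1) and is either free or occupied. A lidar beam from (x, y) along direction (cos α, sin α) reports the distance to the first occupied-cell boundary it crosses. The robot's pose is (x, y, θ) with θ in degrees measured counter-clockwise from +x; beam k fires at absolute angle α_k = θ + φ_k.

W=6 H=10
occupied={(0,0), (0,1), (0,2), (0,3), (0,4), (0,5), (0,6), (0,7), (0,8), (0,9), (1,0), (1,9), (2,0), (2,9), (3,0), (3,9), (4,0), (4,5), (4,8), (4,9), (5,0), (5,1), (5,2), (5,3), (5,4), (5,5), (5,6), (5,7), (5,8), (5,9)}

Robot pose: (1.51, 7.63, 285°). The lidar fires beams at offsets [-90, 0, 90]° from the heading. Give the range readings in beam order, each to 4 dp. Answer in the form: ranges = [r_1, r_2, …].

ranges = [0.5280, 6.8639, 2.5778]

beam 1: φ=-90°, α=195°
  cosα=-0.9659 sinα=-0.2588 | (1,7) | tMaxX 0.5280 tMaxY 2.4341 | tΔX 1.0353 tΔY 3.8637
    t=0.5280 [x] (0,7) — stop
  → r_1 = 0.5280
beam 2: φ=0°, α=285°
  cosα=0.2588 sinα=-0.9659 | (1,7) | tMaxX 1.8932 tMaxY 0.6522 | tΔX 3.8637 tΔY 1.0353
    t=0.6522 [y] (1,6)
    t=1.6875 [y] (1,5)
    t=1.8932 [x] (2,5)
    t=2.7228 [y] (2,4)
    t=3.7581 [y] (2,3)
    t=4.7933 [y] (2,2)
    t=5.7569 [x] (3,2)
    t=5.8286 [y] (3,1)
    t=6.8639 [y] (3,0) — stop
  → r_2 = 6.8639
beam 3: φ=90°, α=15°
  cosα=0.9659 sinα=0.2588 | (1,7) | tMaxX 0.5073 tMaxY 1.4296 | tΔX 1.0353 tΔY 3.8637
    t=0.5073 [x] (2,7)
    t=1.4296 [y] (2,8)
    t=1.5426 [x] (3,8)
    t=2.5778 [x] (4,8) — stop
  → r_3 = 2.5778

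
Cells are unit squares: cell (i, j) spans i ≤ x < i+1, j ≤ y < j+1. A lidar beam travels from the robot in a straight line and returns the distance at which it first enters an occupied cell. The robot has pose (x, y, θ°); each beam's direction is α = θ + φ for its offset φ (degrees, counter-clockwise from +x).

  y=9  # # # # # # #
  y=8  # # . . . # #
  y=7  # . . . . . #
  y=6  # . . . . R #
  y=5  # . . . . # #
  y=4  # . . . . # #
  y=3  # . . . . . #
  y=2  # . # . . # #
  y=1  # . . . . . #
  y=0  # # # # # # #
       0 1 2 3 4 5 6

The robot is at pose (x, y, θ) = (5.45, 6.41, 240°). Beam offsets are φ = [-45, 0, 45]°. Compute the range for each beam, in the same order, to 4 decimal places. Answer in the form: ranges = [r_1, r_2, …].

ranges = [4.6070, 0.4734, 0.4245]

beam 1: φ=-45°, α=195°
  d=(-0.9659,-0.2588)  start (5,6)  tX=0.4659 tY=1.5841  stride 1/|dx|=1.0353 1/|dy|=3.8637
    cross x-line → (4,6), t=0.4659
    cross x-line → (3,6), t=1.5012
    cross y-line → (3,5), t=1.5841
    cross x-line → (2,5), t=2.5364
    cross x-line → (1,5), t=3.5717
    cross x-line → (0,5), t=4.6070 (wall)
  → r_1 = 4.6070
beam 2: φ=0°, α=240°
  d=(-0.5000,-0.8660)  start (5,6)  tX=0.9000 tY=0.4734  stride 1/|dx|=2.0000 1/|dy|=1.1547
    cross y-line → (5,5), t=0.4734 (wall)
  → r_2 = 0.4734
beam 3: φ=45°, α=285°
  d=(0.2588,-0.9659)  start (5,6)  tX=2.1250 tY=0.4245  stride 1/|dx|=3.8637 1/|dy|=1.0353
    cross y-line → (5,5), t=0.4245 (wall)
  → r_3 = 0.4245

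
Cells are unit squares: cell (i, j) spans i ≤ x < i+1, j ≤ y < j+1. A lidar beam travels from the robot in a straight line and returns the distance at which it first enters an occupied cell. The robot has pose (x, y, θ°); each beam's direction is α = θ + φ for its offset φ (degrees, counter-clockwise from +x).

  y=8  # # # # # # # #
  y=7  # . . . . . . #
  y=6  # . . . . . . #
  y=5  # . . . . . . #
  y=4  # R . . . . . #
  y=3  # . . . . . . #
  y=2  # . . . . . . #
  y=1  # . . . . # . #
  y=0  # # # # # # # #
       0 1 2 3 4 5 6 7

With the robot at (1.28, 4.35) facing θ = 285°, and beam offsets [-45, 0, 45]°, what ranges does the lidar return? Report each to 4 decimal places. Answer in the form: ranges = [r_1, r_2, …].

ranges = [0.5600, 3.4682, 4.7000]

beam 1: φ=-45°, α=240°
  cosα=-0.5000 sinα=-0.8660 | (1,4) | tMaxX 0.5600 tMaxY 0.4041 | tΔX 2.0000 tΔY 1.1547
    t=0.4041 [y] (1,3)
    t=0.5600 [x] (0,3) — stop
  → r_1 = 0.5600
beam 2: φ=0°, α=285°
  cosα=0.2588 sinα=-0.9659 | (1,4) | tMaxX 2.7819 tMaxY 0.3623 | tΔX 3.8637 tΔY 1.0353
    t=0.3623 [y] (1,3)
    t=1.3976 [y] (1,2)
    t=2.4329 [y] (1,1)
    t=2.7819 [x] (2,1)
    t=3.4682 [y] (2,0) — stop
  → r_2 = 3.4682
beam 3: φ=45°, α=330°
  cosα=0.8660 sinα=-0.5000 | (1,4) | tMaxX 0.8314 tMaxY 0.7000 | tΔX 1.1547 tΔY 2.0000
    t=0.7000 [y] (1,3)
    t=0.8314 [x] (2,3)
    t=1.9861 [x] (3,3)
    t=2.7000 [y] (3,2)
    t=3.1408 [x] (4,2)
    t=4.2955 [x] (5,2)
    t=4.7000 [y] (5,1) — stop
  → r_3 = 4.7000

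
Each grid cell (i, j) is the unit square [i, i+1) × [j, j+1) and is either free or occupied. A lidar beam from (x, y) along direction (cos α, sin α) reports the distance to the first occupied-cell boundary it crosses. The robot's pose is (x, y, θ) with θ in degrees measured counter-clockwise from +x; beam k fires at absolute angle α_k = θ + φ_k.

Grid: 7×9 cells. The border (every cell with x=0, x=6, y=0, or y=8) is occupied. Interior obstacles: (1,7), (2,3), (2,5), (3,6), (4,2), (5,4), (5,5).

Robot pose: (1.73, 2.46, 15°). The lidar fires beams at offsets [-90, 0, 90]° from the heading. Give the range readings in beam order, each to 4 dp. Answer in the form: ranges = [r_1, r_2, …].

beam 1: φ=-90°, α=285°
  dir = (cos 285°, sin 285°) = (0.2588, -0.9659); from cell (1,2)
  next x-line at t=1.0432, next y-line at t=0.4762; Δt_x=3.8637, Δt_y=1.0353
    y: enter (1,1) at t=0.4762
    x: enter (2,1) at t=1.0432
    y: enter (2,0) at t=1.5115 ← occupied
  → r_1 = 1.5115
beam 2: φ=0°, α=15°
  dir = (cos 15°, sin 15°) = (0.9659, 0.2588); from cell (1,2)
  next x-line at t=0.2795, next y-line at t=2.0864; Δt_x=1.0353, Δt_y=3.8637
    x: enter (2,2) at t=0.2795
    x: enter (3,2) at t=1.3148
    y: enter (3,3) at t=2.0864
    x: enter (4,3) at t=2.3501
    x: enter (5,3) at t=3.3854
    x: enter (6,3) at t=4.4206 ← occupied
  → r_2 = 4.4206
beam 3: φ=90°, α=105°
  dir = (cos 105°, sin 105°) = (-0.2588, 0.9659); from cell (1,2)
  next x-line at t=2.8205, next y-line at t=0.5590; Δt_x=3.8637, Δt_y=1.0353
    y: enter (1,3) at t=0.5590
    y: enter (1,4) at t=1.5943
    y: enter (1,5) at t=2.6296
    x: enter (0,5) at t=2.8205 ← occupied
  → r_3 = 2.8205

ranges = [1.5115, 4.4206, 2.8205]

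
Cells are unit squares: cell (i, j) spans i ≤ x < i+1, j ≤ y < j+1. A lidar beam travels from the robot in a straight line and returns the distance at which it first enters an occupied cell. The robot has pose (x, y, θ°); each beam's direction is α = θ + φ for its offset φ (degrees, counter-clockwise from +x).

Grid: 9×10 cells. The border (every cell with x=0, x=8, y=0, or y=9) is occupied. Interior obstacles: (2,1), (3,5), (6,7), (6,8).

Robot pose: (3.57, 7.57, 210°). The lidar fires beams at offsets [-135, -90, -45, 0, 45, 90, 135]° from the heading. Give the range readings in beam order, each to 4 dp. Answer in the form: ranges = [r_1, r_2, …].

beam 1: φ=-135°, α=75°
  dir = (cos 75°, sin 75°) = (0.2588, 0.9659); from cell (3,7)
  next x-line at t=1.6614, next y-line at t=0.4452; Δt_x=3.8637, Δt_y=1.0353
    y: enter (3,8) at t=0.4452
    y: enter (3,9) at t=1.4804 ← occupied
  → r_1 = 1.4804
beam 2: φ=-90°, α=120°
  dir = (cos 120°, sin 120°) = (-0.5000, 0.8660); from cell (3,7)
  next x-line at t=1.1400, next y-line at t=0.4965; Δt_x=2.0000, Δt_y=1.1547
    y: enter (3,8) at t=0.4965
    x: enter (2,8) at t=1.1400
    y: enter (2,9) at t=1.6512 ← occupied
  → r_2 = 1.6512
beam 3: φ=-45°, α=165°
  dir = (cos 165°, sin 165°) = (-0.9659, 0.2588); from cell (3,7)
  next x-line at t=0.5901, next y-line at t=1.6614; Δt_x=1.0353, Δt_y=3.8637
    x: enter (2,7) at t=0.5901
    x: enter (1,7) at t=1.6254
    y: enter (1,8) at t=1.6614
    x: enter (0,8) at t=2.6607 ← occupied
  → r_3 = 2.6607
beam 4: φ=0°, α=210°
  dir = (cos 210°, sin 210°) = (-0.8660, -0.5000); from cell (3,7)
  next x-line at t=0.6582, next y-line at t=1.1400; Δt_x=1.1547, Δt_y=2.0000
    x: enter (2,7) at t=0.6582
    y: enter (2,6) at t=1.1400
    x: enter (1,6) at t=1.8129
    x: enter (0,6) at t=2.9676 ← occupied
  → r_4 = 2.9676
beam 5: φ=45°, α=255°
  dir = (cos 255°, sin 255°) = (-0.2588, -0.9659); from cell (3,7)
  next x-line at t=2.2023, next y-line at t=0.5901; Δt_x=3.8637, Δt_y=1.0353
    y: enter (3,6) at t=0.5901
    y: enter (3,5) at t=1.6254 ← occupied
  → r_5 = 1.6254
beam 6: φ=90°, α=300°
  dir = (cos 300°, sin 300°) = (0.5000, -0.8660); from cell (3,7)
  next x-line at t=0.8600, next y-line at t=0.6582; Δt_x=2.0000, Δt_y=1.1547
    y: enter (3,6) at t=0.6582
    x: enter (4,6) at t=0.8600
    y: enter (4,5) at t=1.8129
    x: enter (5,5) at t=2.8600
    y: enter (5,4) at t=2.9676
    y: enter (5,3) at t=4.1223
    x: enter (6,3) at t=4.8600
    y: enter (6,2) at t=5.2770
    y: enter (6,1) at t=6.4317
    x: enter (7,1) at t=6.8600
    y: enter (7,0) at t=7.5864 ← occupied
  → r_6 = 7.5864
beam 7: φ=135°, α=345°
  dir = (cos 345°, sin 345°) = (0.9659, -0.2588); from cell (3,7)
  next x-line at t=0.4452, next y-line at t=2.2023; Δt_x=1.0353, Δt_y=3.8637
    x: enter (4,7) at t=0.4452
    x: enter (5,7) at t=1.4804
    y: enter (5,6) at t=2.2023
    x: enter (6,6) at t=2.5157
    x: enter (7,6) at t=3.5510
    x: enter (8,6) at t=4.5863 ← occupied
  → r_7 = 4.5863

ranges = [1.4804, 1.6512, 2.6607, 2.9676, 1.6254, 7.5864, 4.5863]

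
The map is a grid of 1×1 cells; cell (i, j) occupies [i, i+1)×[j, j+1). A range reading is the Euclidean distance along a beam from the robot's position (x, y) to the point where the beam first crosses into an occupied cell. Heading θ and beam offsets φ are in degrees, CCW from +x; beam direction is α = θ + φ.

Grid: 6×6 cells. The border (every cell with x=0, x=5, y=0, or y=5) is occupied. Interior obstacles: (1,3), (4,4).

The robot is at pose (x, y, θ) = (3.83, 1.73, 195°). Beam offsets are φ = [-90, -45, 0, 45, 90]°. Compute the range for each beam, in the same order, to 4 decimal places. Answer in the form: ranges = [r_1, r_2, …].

ranges = [3.3854, 2.5400, 2.8205, 0.8429, 0.7558]

beam 1: φ=-90°, α=105°
  direction (-0.2588, 0.9659); cell (3,1); t to first gridline: x 3.2069, y 0.2795 (then +3.8637 / +1.0353)
    (3,2) via y @ 0.2795
    (3,3) via y @ 1.3148
    (3,4) via y @ 2.3501
    (2,4) via x @ 3.2069
    (2,5) via y @ 3.3854  # hit
  → r_1 = 3.3854
beam 2: φ=-45°, α=150°
  direction (-0.8660, 0.5000); cell (3,1); t to first gridline: x 0.9584, y 0.5400 (then +1.1547 / +2.0000)
    (3,2) via y @ 0.5400
    (2,2) via x @ 0.9584
    (1,2) via x @ 2.1131
    (1,3) via y @ 2.5400  # hit
  → r_2 = 2.5400
beam 3: φ=0°, α=195°
  direction (-0.9659, -0.2588); cell (3,1); t to first gridline: x 0.8593, y 2.8205 (then +1.0353 / +3.8637)
    (2,1) via x @ 0.8593
    (1,1) via x @ 1.8946
    (1,0) via y @ 2.8205  # hit
  → r_3 = 2.8205
beam 4: φ=45°, α=240°
  direction (-0.5000, -0.8660); cell (3,1); t to first gridline: x 1.6600, y 0.8429 (then +2.0000 / +1.1547)
    (3,0) via y @ 0.8429  # hit
  → r_4 = 0.8429
beam 5: φ=90°, α=285°
  direction (0.2588, -0.9659); cell (3,1); t to first gridline: x 0.6568, y 0.7558 (then +3.8637 / +1.0353)
    (4,1) via x @ 0.6568
    (4,0) via y @ 0.7558  # hit
  → r_5 = 0.7558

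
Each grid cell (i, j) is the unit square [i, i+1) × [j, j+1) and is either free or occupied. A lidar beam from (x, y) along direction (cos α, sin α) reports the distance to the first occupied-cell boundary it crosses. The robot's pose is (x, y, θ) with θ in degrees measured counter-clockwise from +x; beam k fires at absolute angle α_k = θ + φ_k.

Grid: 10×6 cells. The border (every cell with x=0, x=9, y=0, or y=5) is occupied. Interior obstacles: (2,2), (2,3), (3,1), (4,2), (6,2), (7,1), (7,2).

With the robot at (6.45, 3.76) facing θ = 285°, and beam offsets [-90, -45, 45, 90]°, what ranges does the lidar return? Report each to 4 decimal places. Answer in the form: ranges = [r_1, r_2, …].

ranges = [3.5717, 0.8776, 1.5200, 2.6400]

beam 1: φ=-90°, α=195°
  d=(-0.9659,-0.2588)  start (6,3)  tX=0.4659 tY=2.9364  stride 1/|dx|=1.0353 1/|dy|=3.8637
    cross x-line → (5,3), t=0.4659
    cross x-line → (4,3), t=1.5012
    cross x-line → (3,3), t=2.5364
    cross y-line → (3,2), t=2.9364
    cross x-line → (2,2), t=3.5717 (wall)
  → r_1 = 3.5717
beam 2: φ=-45°, α=240°
  d=(-0.5000,-0.8660)  start (6,3)  tX=0.9000 tY=0.8776  stride 1/|dx|=2.0000 1/|dy|=1.1547
    cross y-line → (6,2), t=0.8776 (wall)
  → r_2 = 0.8776
beam 3: φ=45°, α=330°
  d=(0.8660,-0.5000)  start (6,3)  tX=0.6351 tY=1.5200  stride 1/|dx|=1.1547 1/|dy|=2.0000
    cross x-line → (7,3), t=0.6351
    cross y-line → (7,2), t=1.5200 (wall)
  → r_3 = 1.5200
beam 4: φ=90°, α=15°
  d=(0.9659,0.2588)  start (6,3)  tX=0.5694 tY=0.9273  stride 1/|dx|=1.0353 1/|dy|=3.8637
    cross x-line → (7,3), t=0.5694
    cross y-line → (7,4), t=0.9273
    cross x-line → (8,4), t=1.6047
    cross x-line → (9,4), t=2.6400 (wall)
  → r_4 = 2.6400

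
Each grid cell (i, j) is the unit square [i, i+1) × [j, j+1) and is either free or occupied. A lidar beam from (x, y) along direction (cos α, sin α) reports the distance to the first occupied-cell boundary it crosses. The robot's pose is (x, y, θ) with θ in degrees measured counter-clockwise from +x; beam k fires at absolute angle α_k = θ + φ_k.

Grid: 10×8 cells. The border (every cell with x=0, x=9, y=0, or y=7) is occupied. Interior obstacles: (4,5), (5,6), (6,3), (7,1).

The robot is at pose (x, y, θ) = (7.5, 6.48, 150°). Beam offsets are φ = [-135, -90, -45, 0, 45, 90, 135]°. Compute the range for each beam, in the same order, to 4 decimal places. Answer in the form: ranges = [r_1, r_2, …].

beam 1: φ=-135°, α=15°
  cosα=0.9659 sinα=0.2588 | (7,6) | tMaxX 0.5176 tMaxY 2.0091 | tΔX 1.0353 tΔY 3.8637
    t=0.5176 [x] (8,6)
    t=1.5529 [x] (9,6) — stop
  → r_1 = 1.5529
beam 2: φ=-90°, α=60°
  cosα=0.5000 sinα=0.8660 | (7,6) | tMaxX 1.0000 tMaxY 0.6004 | tΔX 2.0000 tΔY 1.1547
    t=0.6004 [y] (7,7) — stop
  → r_2 = 0.6004
beam 3: φ=-45°, α=105°
  cosα=-0.2588 sinα=0.9659 | (7,6) | tMaxX 1.9319 tMaxY 0.5383 | tΔX 3.8637 tΔY 1.0353
    t=0.5383 [y] (7,7) — stop
  → r_3 = 0.5383
beam 4: φ=0°, α=150°
  cosα=-0.8660 sinα=0.5000 | (7,6) | tMaxX 0.5774 tMaxY 1.0400 | tΔX 1.1547 tΔY 2.0000
    t=0.5774 [x] (6,6)
    t=1.0400 [y] (6,7) — stop
  → r_4 = 1.0400
beam 5: φ=45°, α=195°
  cosα=-0.9659 sinα=-0.2588 | (7,6) | tMaxX 0.5176 tMaxY 1.8546 | tΔX 1.0353 tΔY 3.8637
    t=0.5176 [x] (6,6)
    t=1.5529 [x] (5,6) — stop
  → r_5 = 1.5529
beam 6: φ=90°, α=240°
  cosα=-0.5000 sinα=-0.8660 | (7,6) | tMaxX 1.0000 tMaxY 0.5543 | tΔX 2.0000 tΔY 1.1547
    t=0.5543 [y] (7,5)
    t=1.0000 [x] (6,5)
    t=1.7090 [y] (6,4)
    t=2.8637 [y] (6,3) — stop
  → r_6 = 2.8637
beam 7: φ=135°, α=285°
  cosα=0.2588 sinα=-0.9659 | (7,6) | tMaxX 1.9319 tMaxY 0.4969 | tΔX 3.8637 tΔY 1.0353
    t=0.4969 [y] (7,5)
    t=1.5322 [y] (7,4)
    t=1.9319 [x] (8,4)
    t=2.5675 [y] (8,3)
    t=3.6028 [y] (8,2)
    t=4.6380 [y] (8,1)
    t=5.6733 [y] (8,0) — stop
  → r_7 = 5.6733

ranges = [1.5529, 0.6004, 0.5383, 1.0400, 1.5529, 2.8637, 5.6733]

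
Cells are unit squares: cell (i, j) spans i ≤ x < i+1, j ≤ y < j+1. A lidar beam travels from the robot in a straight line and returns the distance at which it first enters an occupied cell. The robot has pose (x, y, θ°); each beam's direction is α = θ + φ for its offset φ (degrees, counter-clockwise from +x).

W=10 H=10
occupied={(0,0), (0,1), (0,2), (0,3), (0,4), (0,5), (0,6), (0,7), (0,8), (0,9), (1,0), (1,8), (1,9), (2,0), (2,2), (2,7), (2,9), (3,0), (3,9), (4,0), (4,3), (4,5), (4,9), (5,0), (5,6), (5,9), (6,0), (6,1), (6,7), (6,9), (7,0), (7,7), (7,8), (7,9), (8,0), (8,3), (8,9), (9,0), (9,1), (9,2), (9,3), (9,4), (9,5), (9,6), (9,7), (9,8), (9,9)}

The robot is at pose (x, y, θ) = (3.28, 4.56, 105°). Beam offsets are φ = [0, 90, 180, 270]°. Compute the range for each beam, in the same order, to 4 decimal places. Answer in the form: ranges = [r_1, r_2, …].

ranges = [2.5261, 2.3604, 3.6856, 1.7000]

beam 1: φ=0°, α=105°
  direction (-0.2588, 0.9659); cell (3,4); t to first gridline: x 1.0818, y 0.4555 (then +3.8637 / +1.0353)
    (3,5) via y @ 0.4555
    (2,5) via x @ 1.0818
    (2,6) via y @ 1.4908
    (2,7) via y @ 2.5261  # hit
  → r_1 = 2.5261
beam 2: φ=90°, α=195°
  direction (-0.9659, -0.2588); cell (3,4); t to first gridline: x 0.2899, y 2.1637 (then +1.0353 / +3.8637)
    (2,4) via x @ 0.2899
    (1,4) via x @ 1.3252
    (1,3) via y @ 2.1637
    (0,3) via x @ 2.3604  # hit
  → r_2 = 2.3604
beam 3: φ=180°, α=285°
  direction (0.2588, -0.9659); cell (3,4); t to first gridline: x 2.7819, y 0.5798 (then +3.8637 / +1.0353)
    (3,3) via y @ 0.5798
    (3,2) via y @ 1.6150
    (3,1) via y @ 2.6503
    (4,1) via x @ 2.7819
    (4,0) via y @ 3.6856  # hit
  → r_3 = 3.6856
beam 4: φ=270°, α=15°
  direction (0.9659, 0.2588); cell (3,4); t to first gridline: x 0.7454, y 1.7000 (then +1.0353 / +3.8637)
    (4,4) via x @ 0.7454
    (4,5) via y @ 1.7000  # hit
  → r_4 = 1.7000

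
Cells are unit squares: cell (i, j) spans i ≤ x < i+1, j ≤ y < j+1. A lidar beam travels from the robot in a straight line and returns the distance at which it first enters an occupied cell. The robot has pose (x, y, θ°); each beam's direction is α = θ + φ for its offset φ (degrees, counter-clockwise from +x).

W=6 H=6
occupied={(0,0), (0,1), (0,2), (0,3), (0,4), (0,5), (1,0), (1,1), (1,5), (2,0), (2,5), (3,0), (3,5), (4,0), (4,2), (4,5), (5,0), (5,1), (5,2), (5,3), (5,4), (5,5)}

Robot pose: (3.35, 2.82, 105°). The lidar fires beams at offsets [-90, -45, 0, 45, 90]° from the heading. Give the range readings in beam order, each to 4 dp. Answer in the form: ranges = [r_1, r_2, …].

ranges = [0.6729, 2.5172, 2.2569, 2.7135, 2.4329]

beam 1: φ=-90°, α=15°
  dir = (cos 15°, sin 15°) = (0.9659, 0.2588); from cell (3,2)
  next x-line at t=0.6729, next y-line at t=0.6955; Δt_x=1.0353, Δt_y=3.8637
    x: enter (4,2) at t=0.6729 ← occupied
  → r_1 = 0.6729
beam 2: φ=-45°, α=60°
  dir = (cos 60°, sin 60°) = (0.5000, 0.8660); from cell (3,2)
  next x-line at t=1.3000, next y-line at t=0.2078; Δt_x=2.0000, Δt_y=1.1547
    y: enter (3,3) at t=0.2078
    x: enter (4,3) at t=1.3000
    y: enter (4,4) at t=1.3625
    y: enter (4,5) at t=2.5172 ← occupied
  → r_2 = 2.5172
beam 3: φ=0°, α=105°
  dir = (cos 105°, sin 105°) = (-0.2588, 0.9659); from cell (3,2)
  next x-line at t=1.3523, next y-line at t=0.1863; Δt_x=3.8637, Δt_y=1.0353
    y: enter (3,3) at t=0.1863
    y: enter (3,4) at t=1.2216
    x: enter (2,4) at t=1.3523
    y: enter (2,5) at t=2.2569 ← occupied
  → r_3 = 2.2569
beam 4: φ=45°, α=150°
  dir = (cos 150°, sin 150°) = (-0.8660, 0.5000); from cell (3,2)
  next x-line at t=0.4041, next y-line at t=0.3600; Δt_x=1.1547, Δt_y=2.0000
    y: enter (3,3) at t=0.3600
    x: enter (2,3) at t=0.4041
    x: enter (1,3) at t=1.5588
    y: enter (1,4) at t=2.3600
    x: enter (0,4) at t=2.7135 ← occupied
  → r_4 = 2.7135
beam 5: φ=90°, α=195°
  dir = (cos 195°, sin 195°) = (-0.9659, -0.2588); from cell (3,2)
  next x-line at t=0.3623, next y-line at t=3.1682; Δt_x=1.0353, Δt_y=3.8637
    x: enter (2,2) at t=0.3623
    x: enter (1,2) at t=1.3976
    x: enter (0,2) at t=2.4329 ← occupied
  → r_5 = 2.4329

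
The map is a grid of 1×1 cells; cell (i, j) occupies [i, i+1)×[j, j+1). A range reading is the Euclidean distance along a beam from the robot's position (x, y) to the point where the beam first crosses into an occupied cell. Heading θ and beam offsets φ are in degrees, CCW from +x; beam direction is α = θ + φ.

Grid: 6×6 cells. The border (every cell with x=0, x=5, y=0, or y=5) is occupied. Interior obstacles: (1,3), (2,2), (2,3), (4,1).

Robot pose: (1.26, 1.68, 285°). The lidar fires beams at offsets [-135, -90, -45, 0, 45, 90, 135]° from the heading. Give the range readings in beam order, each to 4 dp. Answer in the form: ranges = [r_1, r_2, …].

beam 1: φ=-135°, α=150°
  direction (-0.8660, 0.5000); cell (1,1); t to first gridline: x 0.3002, y 0.6400 (then +1.1547 / +2.0000)
    (0,1) via x @ 0.3002  # hit
  → r_1 = 0.3002
beam 2: φ=-90°, α=195°
  direction (-0.9659, -0.2588); cell (1,1); t to first gridline: x 0.2692, y 2.6273 (then +1.0353 / +3.8637)
    (0,1) via x @ 0.2692  # hit
  → r_2 = 0.2692
beam 3: φ=-45°, α=240°
  direction (-0.5000, -0.8660); cell (1,1); t to first gridline: x 0.5200, y 0.7852 (then +2.0000 / +1.1547)
    (0,1) via x @ 0.5200  # hit
  → r_3 = 0.5200
beam 4: φ=0°, α=285°
  direction (0.2588, -0.9659); cell (1,1); t to first gridline: x 2.8591, y 0.7040 (then +3.8637 / +1.0353)
    (1,0) via y @ 0.7040  # hit
  → r_4 = 0.7040
beam 5: φ=45°, α=330°
  direction (0.8660, -0.5000); cell (1,1); t to first gridline: x 0.8545, y 1.3600 (then +1.1547 / +2.0000)
    (2,1) via x @ 0.8545
    (2,0) via y @ 1.3600  # hit
  → r_5 = 1.3600
beam 6: φ=90°, α=15°
  direction (0.9659, 0.2588); cell (1,1); t to first gridline: x 0.7661, y 1.2364 (then +1.0353 / +3.8637)
    (2,1) via x @ 0.7661
    (2,2) via y @ 1.2364  # hit
  → r_6 = 1.2364
beam 7: φ=135°, α=60°
  direction (0.5000, 0.8660); cell (1,1); t to first gridline: x 1.4800, y 0.3695 (then +2.0000 / +1.1547)
    (1,2) via y @ 0.3695
    (2,2) via x @ 1.4800  # hit
  → r_7 = 1.4800

ranges = [0.3002, 0.2692, 0.5200, 0.7040, 1.3600, 1.2364, 1.4800]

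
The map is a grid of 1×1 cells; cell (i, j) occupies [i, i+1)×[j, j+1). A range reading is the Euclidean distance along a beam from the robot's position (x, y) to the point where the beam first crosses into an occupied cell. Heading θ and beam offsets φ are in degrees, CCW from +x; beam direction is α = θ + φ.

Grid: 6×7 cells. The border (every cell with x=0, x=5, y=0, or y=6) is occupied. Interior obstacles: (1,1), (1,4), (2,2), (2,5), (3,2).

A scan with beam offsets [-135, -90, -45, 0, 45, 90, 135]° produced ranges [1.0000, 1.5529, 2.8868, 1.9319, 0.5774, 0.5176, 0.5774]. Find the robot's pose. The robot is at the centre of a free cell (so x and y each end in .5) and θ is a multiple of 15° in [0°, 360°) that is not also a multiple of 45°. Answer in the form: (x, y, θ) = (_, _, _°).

Enumerate (i+0.5, j+0.5, θ) over the 15 free cells and 16 admissible headings. For each, cast all 7 beams and compare to the given ranges.
  (4.5, 2.5, 255°): beam 1 = 3.0000 ≠ 1.0000 ✗
  (4.5, 1.5, 165°): beam 1 = 0.5774 ≠ 1.0000 ✗
  (4.5, 1.5, 345°): beam 2 = 0.5176 ≠ 1.5529 ✗
  (1.5, 3.5, 210°): beam 1 = 0.5176 ≠ 1.0000 ✗
  …
  (4.5, 5.5, 285°): r_1=1.0000, r_2=1.5529, r_3=2.8868, r_4=1.9319, r_5=0.5774, r_6=0.5176, r_7=0.5774 — all match ✓
No second candidate reproduces the full scan.

(x, y, θ) = (4.5, 5.5, 285°)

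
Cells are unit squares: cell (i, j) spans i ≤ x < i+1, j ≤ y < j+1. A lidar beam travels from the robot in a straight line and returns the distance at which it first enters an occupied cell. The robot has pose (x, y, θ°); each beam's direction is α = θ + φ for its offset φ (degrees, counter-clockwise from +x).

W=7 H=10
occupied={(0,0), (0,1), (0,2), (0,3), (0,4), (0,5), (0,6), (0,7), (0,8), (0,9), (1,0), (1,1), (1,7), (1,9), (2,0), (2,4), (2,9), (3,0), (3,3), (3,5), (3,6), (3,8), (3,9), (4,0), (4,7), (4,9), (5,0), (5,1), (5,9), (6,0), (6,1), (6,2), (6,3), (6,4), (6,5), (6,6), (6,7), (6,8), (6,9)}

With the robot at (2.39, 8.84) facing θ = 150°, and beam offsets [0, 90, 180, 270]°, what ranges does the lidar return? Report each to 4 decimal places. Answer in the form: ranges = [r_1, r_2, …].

beam 1: φ=0°, α=150°
  dir = (cos 150°, sin 150°) = (-0.8660, 0.5000); from cell (2,8)
  next x-line at t=0.4503, next y-line at t=0.3200; Δt_x=1.1547, Δt_y=2.0000
    y: enter (2,9) at t=0.3200 ← occupied
  → r_1 = 0.3200
beam 2: φ=90°, α=240°
  dir = (cos 240°, sin 240°) = (-0.5000, -0.8660); from cell (2,8)
  next x-line at t=0.7800, next y-line at t=0.9699; Δt_x=2.0000, Δt_y=1.1547
    x: enter (1,8) at t=0.7800
    y: enter (1,7) at t=0.9699 ← occupied
  → r_2 = 0.9699
beam 3: φ=180°, α=330°
  dir = (cos 330°, sin 330°) = (0.8660, -0.5000); from cell (2,8)
  next x-line at t=0.7044, next y-line at t=1.6800; Δt_x=1.1547, Δt_y=2.0000
    x: enter (3,8) at t=0.7044 ← occupied
  → r_3 = 0.7044
beam 4: φ=270°, α=60°
  dir = (cos 60°, sin 60°) = (0.5000, 0.8660); from cell (2,8)
  next x-line at t=1.2200, next y-line at t=0.1848; Δt_x=2.0000, Δt_y=1.1547
    y: enter (2,9) at t=0.1848 ← occupied
  → r_4 = 0.1848

ranges = [0.3200, 0.9699, 0.7044, 0.1848]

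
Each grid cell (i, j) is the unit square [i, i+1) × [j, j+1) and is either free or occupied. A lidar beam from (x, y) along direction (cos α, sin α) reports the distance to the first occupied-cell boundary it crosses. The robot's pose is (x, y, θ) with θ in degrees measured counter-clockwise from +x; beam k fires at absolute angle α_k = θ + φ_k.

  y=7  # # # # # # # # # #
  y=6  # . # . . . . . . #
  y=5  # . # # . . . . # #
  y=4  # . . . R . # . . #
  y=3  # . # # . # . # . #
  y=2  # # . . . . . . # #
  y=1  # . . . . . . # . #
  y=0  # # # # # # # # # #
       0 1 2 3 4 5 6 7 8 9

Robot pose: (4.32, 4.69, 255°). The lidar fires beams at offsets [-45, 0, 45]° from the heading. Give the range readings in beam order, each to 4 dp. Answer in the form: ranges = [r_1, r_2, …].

beam 1: φ=-45°, α=210°
  dir = (cos 210°, sin 210°) = (-0.8660, -0.5000); from cell (4,4)
  next x-line at t=0.3695, next y-line at t=1.3800; Δt_x=1.1547, Δt_y=2.0000
    x: enter (3,4) at t=0.3695
    y: enter (3,3) at t=1.3800 ← occupied
  → r_1 = 1.3800
beam 2: φ=0°, α=255°
  dir = (cos 255°, sin 255°) = (-0.2588, -0.9659); from cell (4,4)
  next x-line at t=1.2364, next y-line at t=0.7143; Δt_x=3.8637, Δt_y=1.0353
    y: enter (4,3) at t=0.7143
    x: enter (3,3) at t=1.2364 ← occupied
  → r_2 = 1.2364
beam 3: φ=45°, α=300°
  dir = (cos 300°, sin 300°) = (0.5000, -0.8660); from cell (4,4)
  next x-line at t=1.3600, next y-line at t=0.7967; Δt_x=2.0000, Δt_y=1.1547
    y: enter (4,3) at t=0.7967
    x: enter (5,3) at t=1.3600 ← occupied
  → r_3 = 1.3600

ranges = [1.3800, 1.2364, 1.3600]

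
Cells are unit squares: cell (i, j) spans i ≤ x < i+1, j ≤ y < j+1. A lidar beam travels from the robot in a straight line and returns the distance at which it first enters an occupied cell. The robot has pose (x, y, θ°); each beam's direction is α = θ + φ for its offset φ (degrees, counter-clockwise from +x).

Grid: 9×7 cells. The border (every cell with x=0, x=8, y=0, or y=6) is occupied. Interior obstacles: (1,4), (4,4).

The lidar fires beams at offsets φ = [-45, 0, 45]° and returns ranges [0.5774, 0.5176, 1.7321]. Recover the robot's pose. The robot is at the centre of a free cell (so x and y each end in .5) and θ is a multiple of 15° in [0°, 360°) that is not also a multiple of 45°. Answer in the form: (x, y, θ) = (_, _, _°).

Candidates: 33 free-cell centres × 16 headings = 528 poses. Raycast each; keep the one whose scan matches to 4 dp.
  (5.5, 5.5, 120°): beam 1 = 0.5176 ≠ 0.5774 ✗
  (6.5, 1.5, 150°): beam 1 = 4.6587 ≠ 0.5774 ✗
  (6.5, 3.5, 345°): beam 1 = 2.8868 ≠ 0.5774 ✗
  (4.5, 3.5, 150°): beam 1 = 0.5176 ≠ 0.5774 ✗
  …
  (3.5, 4.5, 15°): r_1=0.5774, r_2=0.5176, r_3=1.7321 — all match ✓
Unique over the lattice → pose = (3.5, 4.5, 15°).

(x, y, θ) = (3.5, 4.5, 15°)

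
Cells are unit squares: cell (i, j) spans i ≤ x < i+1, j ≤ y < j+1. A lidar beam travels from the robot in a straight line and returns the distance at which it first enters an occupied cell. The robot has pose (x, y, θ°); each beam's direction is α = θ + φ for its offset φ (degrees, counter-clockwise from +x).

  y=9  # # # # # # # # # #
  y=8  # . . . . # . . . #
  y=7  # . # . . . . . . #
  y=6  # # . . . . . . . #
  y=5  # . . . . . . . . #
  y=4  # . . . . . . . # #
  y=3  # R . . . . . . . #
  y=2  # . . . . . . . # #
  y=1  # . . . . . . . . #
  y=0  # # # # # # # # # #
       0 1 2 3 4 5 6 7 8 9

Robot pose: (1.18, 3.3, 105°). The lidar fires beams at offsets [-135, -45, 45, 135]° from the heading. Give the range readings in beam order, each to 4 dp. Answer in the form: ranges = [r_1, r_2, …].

beam 1: φ=-135°, α=330°
  dir = (cos 330°, sin 330°) = (0.8660, -0.5000); from cell (1,3)
  next x-line at t=0.9469, next y-line at t=0.6000; Δt_x=1.1547, Δt_y=2.0000
    y: enter (1,2) at t=0.6000
    x: enter (2,2) at t=0.9469
    x: enter (3,2) at t=2.1016
    y: enter (3,1) at t=2.6000
    x: enter (4,1) at t=3.2563
    x: enter (5,1) at t=4.4110
    y: enter (5,0) at t=4.6000 ← occupied
  → r_1 = 4.6000
beam 2: φ=-45°, α=60°
  dir = (cos 60°, sin 60°) = (0.5000, 0.8660); from cell (1,3)
  next x-line at t=1.6400, next y-line at t=0.8083; Δt_x=2.0000, Δt_y=1.1547
    y: enter (1,4) at t=0.8083
    x: enter (2,4) at t=1.6400
    y: enter (2,5) at t=1.9630
    y: enter (2,6) at t=3.1177
    x: enter (3,6) at t=3.6400
    y: enter (3,7) at t=4.2724
    y: enter (3,8) at t=5.4271
    x: enter (4,8) at t=5.6400
    y: enter (4,9) at t=6.5818 ← occupied
  → r_2 = 6.5818
beam 3: φ=45°, α=150°
  dir = (cos 150°, sin 150°) = (-0.8660, 0.5000); from cell (1,3)
  next x-line at t=0.2078, next y-line at t=1.4000; Δt_x=1.1547, Δt_y=2.0000
    x: enter (0,3) at t=0.2078 ← occupied
  → r_3 = 0.2078
beam 4: φ=135°, α=240°
  dir = (cos 240°, sin 240°) = (-0.5000, -0.8660); from cell (1,3)
  next x-line at t=0.3600, next y-line at t=0.3464; Δt_x=2.0000, Δt_y=1.1547
    y: enter (1,2) at t=0.3464
    x: enter (0,2) at t=0.3600 ← occupied
  → r_4 = 0.3600

ranges = [4.6000, 6.5818, 0.2078, 0.3600]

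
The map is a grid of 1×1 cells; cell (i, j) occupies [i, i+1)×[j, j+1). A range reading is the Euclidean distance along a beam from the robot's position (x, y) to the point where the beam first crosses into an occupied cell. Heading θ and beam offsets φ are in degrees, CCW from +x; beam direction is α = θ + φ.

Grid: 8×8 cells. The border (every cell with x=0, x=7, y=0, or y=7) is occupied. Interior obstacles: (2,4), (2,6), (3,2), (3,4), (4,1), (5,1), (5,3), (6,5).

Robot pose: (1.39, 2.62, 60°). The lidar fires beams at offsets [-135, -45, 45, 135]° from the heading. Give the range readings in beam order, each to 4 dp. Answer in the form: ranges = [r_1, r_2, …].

ranges = [1.6771, 3.7373, 1.5068, 0.4038]

beam 1: φ=-135°, α=285°
  direction (0.2588, -0.9659); cell (1,2); t to first gridline: x 2.3569, y 0.6419 (then +3.8637 / +1.0353)
    (1,1) via y @ 0.6419
    (1,0) via y @ 1.6771  # hit
  → r_1 = 1.6771
beam 2: φ=-45°, α=15°
  direction (0.9659, 0.2588); cell (1,2); t to first gridline: x 0.6315, y 1.4682 (then +1.0353 / +3.8637)
    (2,2) via x @ 0.6315
    (2,3) via y @ 1.4682
    (3,3) via x @ 1.6668
    (4,3) via x @ 2.7021
    (5,3) via x @ 3.7373  # hit
  → r_2 = 3.7373
beam 3: φ=45°, α=105°
  direction (-0.2588, 0.9659); cell (1,2); t to first gridline: x 1.5068, y 0.3934 (then +3.8637 / +1.0353)
    (1,3) via y @ 0.3934
    (1,4) via y @ 1.4287
    (0,4) via x @ 1.5068  # hit
  → r_3 = 1.5068
beam 4: φ=135°, α=195°
  direction (-0.9659, -0.2588); cell (1,2); t to first gridline: x 0.4038, y 2.3955 (then +1.0353 / +3.8637)
    (0,2) via x @ 0.4038  # hit
  → r_4 = 0.4038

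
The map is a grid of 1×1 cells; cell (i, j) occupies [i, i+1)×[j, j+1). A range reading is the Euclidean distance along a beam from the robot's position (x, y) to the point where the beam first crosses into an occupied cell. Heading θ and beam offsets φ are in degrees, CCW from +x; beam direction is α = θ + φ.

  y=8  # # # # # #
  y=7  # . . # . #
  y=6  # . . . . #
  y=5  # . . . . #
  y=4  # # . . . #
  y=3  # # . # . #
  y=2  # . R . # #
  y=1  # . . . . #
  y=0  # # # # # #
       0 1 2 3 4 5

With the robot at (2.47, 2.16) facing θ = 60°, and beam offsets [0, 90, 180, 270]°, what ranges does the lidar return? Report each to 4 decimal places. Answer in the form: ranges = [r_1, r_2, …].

ranges = [1.0600, 1.6800, 1.3395, 2.3200]

beam 1: φ=0°, α=60°
  d=(0.5000,0.8660)  start (2,2)  tX=1.0600 tY=0.9699  stride 1/|dx|=2.0000 1/|dy|=1.1547
    cross y-line → (2,3), t=0.9699
    cross x-line → (3,3), t=1.0600 (wall)
  → r_1 = 1.0600
beam 2: φ=90°, α=150°
  d=(-0.8660,0.5000)  start (2,2)  tX=0.5427 tY=1.6800  stride 1/|dx|=1.1547 1/|dy|=2.0000
    cross x-line → (1,2), t=0.5427
    cross y-line → (1,3), t=1.6800 (wall)
  → r_2 = 1.6800
beam 3: φ=180°, α=240°
  d=(-0.5000,-0.8660)  start (2,2)  tX=0.9400 tY=0.1848  stride 1/|dx|=2.0000 1/|dy|=1.1547
    cross y-line → (2,1), t=0.1848
    cross x-line → (1,1), t=0.9400
    cross y-line → (1,0), t=1.3395 (wall)
  → r_3 = 1.3395
beam 4: φ=270°, α=330°
  d=(0.8660,-0.5000)  start (2,2)  tX=0.6120 tY=0.3200  stride 1/|dx|=1.1547 1/|dy|=2.0000
    cross y-line → (2,1), t=0.3200
    cross x-line → (3,1), t=0.6120
    cross x-line → (4,1), t=1.7667
    cross y-line → (4,0), t=2.3200 (wall)
  → r_4 = 2.3200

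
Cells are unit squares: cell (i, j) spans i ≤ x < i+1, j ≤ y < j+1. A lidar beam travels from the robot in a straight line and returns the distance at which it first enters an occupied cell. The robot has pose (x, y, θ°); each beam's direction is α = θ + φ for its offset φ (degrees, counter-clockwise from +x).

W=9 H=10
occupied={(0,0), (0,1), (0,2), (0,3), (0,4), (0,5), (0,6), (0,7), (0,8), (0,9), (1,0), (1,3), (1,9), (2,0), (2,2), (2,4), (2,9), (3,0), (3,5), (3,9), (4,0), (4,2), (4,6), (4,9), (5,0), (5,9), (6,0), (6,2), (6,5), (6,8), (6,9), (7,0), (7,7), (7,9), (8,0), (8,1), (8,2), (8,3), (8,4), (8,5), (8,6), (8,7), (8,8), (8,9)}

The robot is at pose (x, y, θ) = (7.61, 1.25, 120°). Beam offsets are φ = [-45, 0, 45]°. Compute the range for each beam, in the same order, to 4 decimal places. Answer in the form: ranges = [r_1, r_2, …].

ranges = [1.5068, 1.2200, 2.8978]

beam 1: φ=-45°, α=75°
  cosα=0.2588 sinα=0.9659 | (7,1) | tMaxX 1.5068 tMaxY 0.7765 | tΔX 3.8637 tΔY 1.0353
    t=0.7765 [y] (7,2)
    t=1.5068 [x] (8,2) — stop
  → r_1 = 1.5068
beam 2: φ=0°, α=120°
  cosα=-0.5000 sinα=0.8660 | (7,1) | tMaxX 1.2200 tMaxY 0.8660 | tΔX 2.0000 tΔY 1.1547
    t=0.8660 [y] (7,2)
    t=1.2200 [x] (6,2) — stop
  → r_2 = 1.2200
beam 3: φ=45°, α=165°
  cosα=-0.9659 sinα=0.2588 | (7,1) | tMaxX 0.6315 tMaxY 2.8978 | tΔX 1.0353 tΔY 3.8637
    t=0.6315 [x] (6,1)
    t=1.6668 [x] (5,1)
    t=2.7021 [x] (4,1)
    t=2.8978 [y] (4,2) — stop
  → r_3 = 2.8978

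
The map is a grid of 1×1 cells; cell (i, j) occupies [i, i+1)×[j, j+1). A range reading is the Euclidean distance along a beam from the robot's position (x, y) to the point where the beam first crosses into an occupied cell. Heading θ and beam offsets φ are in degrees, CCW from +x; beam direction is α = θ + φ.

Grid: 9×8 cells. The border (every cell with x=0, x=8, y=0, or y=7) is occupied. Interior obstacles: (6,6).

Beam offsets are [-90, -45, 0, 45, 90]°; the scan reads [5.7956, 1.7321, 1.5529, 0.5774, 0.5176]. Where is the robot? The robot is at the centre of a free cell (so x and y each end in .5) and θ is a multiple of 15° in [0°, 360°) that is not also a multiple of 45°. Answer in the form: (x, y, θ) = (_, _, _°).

(x, y, θ) = (7.5, 2.5, 285°)

Candidates: 41 free-cell centres × 16 headings = 656 poses. Raycast each; keep the one whose scan matches to 4 dp.
  (5.5, 3.5, 30°): beam 1 = 2.8868 ≠ 5.7956 ✗
  (7.5, 4.5, 105°): beam 1 = 0.5176 ≠ 5.7956 ✗
  (6.5, 5.5, 15°): beam 1 = 4.6587 ≠ 5.7956 ✗
  (5.5, 3.5, 105°): beam 1 = 2.5882 ≠ 5.7956 ✗
  …
  (7.5, 2.5, 285°): r_1=5.7956, r_2=1.7321, r_3=1.5529, r_4=0.5774, r_5=0.5176 — all match ✓
Unique over the lattice → pose = (7.5, 2.5, 285°).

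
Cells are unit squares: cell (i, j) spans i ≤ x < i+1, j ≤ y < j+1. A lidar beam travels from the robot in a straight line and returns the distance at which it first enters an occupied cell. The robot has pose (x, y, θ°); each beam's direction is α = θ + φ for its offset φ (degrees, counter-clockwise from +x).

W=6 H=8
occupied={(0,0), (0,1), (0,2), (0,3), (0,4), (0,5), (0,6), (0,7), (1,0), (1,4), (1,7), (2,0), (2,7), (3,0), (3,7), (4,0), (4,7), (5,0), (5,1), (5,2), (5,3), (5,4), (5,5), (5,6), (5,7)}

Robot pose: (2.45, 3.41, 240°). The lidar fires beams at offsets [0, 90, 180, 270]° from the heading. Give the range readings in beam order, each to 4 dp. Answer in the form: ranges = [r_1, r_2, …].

ranges = [2.7828, 2.9445, 4.1454, 1.1800]

beam 1: φ=0°, α=240°
  dir = (cos 240°, sin 240°) = (-0.5000, -0.8660); from cell (2,3)
  next x-line at t=0.9000, next y-line at t=0.4734; Δt_x=2.0000, Δt_y=1.1547
    y: enter (2,2) at t=0.4734
    x: enter (1,2) at t=0.9000
    y: enter (1,1) at t=1.6281
    y: enter (1,0) at t=2.7828 ← occupied
  → r_1 = 2.7828
beam 2: φ=90°, α=330°
  dir = (cos 330°, sin 330°) = (0.8660, -0.5000); from cell (2,3)
  next x-line at t=0.6351, next y-line at t=0.8200; Δt_x=1.1547, Δt_y=2.0000
    x: enter (3,3) at t=0.6351
    y: enter (3,2) at t=0.8200
    x: enter (4,2) at t=1.7898
    y: enter (4,1) at t=2.8200
    x: enter (5,1) at t=2.9445 ← occupied
  → r_2 = 2.9445
beam 3: φ=180°, α=60°
  dir = (cos 60°, sin 60°) = (0.5000, 0.8660); from cell (2,3)
  next x-line at t=1.1000, next y-line at t=0.6813; Δt_x=2.0000, Δt_y=1.1547
    y: enter (2,4) at t=0.6813
    x: enter (3,4) at t=1.1000
    y: enter (3,5) at t=1.8360
    y: enter (3,6) at t=2.9907
    x: enter (4,6) at t=3.1000
    y: enter (4,7) at t=4.1454 ← occupied
  → r_3 = 4.1454
beam 4: φ=270°, α=150°
  dir = (cos 150°, sin 150°) = (-0.8660, 0.5000); from cell (2,3)
  next x-line at t=0.5196, next y-line at t=1.1800; Δt_x=1.1547, Δt_y=2.0000
    x: enter (1,3) at t=0.5196
    y: enter (1,4) at t=1.1800 ← occupied
  → r_4 = 1.1800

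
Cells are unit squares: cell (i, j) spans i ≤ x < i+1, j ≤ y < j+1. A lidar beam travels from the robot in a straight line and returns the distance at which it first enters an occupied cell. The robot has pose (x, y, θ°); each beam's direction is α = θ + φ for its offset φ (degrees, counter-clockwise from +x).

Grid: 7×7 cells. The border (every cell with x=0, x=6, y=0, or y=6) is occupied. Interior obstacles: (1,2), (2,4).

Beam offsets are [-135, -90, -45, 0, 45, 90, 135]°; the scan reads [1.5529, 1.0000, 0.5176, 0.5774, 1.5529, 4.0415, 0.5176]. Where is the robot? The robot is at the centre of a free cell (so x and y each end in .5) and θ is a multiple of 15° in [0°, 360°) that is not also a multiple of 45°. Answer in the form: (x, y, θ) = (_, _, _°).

Enumerate (i+0.5, j+0.5, θ) over the 23 free cells and 16 admissible headings. For each, cast all 7 beams and compare to the given ranges.
  (4.5, 1.5, 345°): beam 1 = 1.0000 ≠ 1.5529 ✗
  (2.5, 1.5, 60°): beam 1 = 0.5176 ≠ 1.5529 ✗
  (5.5, 3.5, 60°): beam 1 = 1.9319 ≠ 1.5529 ✗
  (3.5, 4.5, 15°): beam 1 = 4.0415 ≠ 1.5529 ✗
  …
  (1.5, 4.5, 210°): r_1=1.5529, r_2=1.0000, r_3=0.5176, r_4=0.5774, r_5=1.5529, r_6=4.0415, r_7=0.5176 — all match ✓
No second candidate reproduces the full scan.

(x, y, θ) = (1.5, 4.5, 210°)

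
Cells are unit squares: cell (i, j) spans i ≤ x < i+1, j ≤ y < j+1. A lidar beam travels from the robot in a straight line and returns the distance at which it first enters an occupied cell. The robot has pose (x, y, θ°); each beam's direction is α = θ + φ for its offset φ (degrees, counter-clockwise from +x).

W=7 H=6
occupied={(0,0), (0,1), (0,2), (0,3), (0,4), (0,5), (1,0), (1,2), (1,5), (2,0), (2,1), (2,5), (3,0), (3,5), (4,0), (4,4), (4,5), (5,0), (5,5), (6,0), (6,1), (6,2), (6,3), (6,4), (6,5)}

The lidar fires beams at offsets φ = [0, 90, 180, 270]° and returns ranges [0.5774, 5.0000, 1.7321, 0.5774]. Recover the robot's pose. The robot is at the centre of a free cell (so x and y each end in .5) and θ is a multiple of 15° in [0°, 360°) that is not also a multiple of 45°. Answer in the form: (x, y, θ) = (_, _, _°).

The pose lattice has 17·16 = 272 candidates. Test each by forward raycasting.
  (1.5, 1.5, 120°): beam 2 = 0.5774 ≠ 5.0000 ✗
  (2.5, 3.5, 165°): beam 1 = 1.5529 ≠ 0.5774 ✗
  (4.5, 1.5, 150°): beam 1 = 2.8868 ≠ 0.5774 ✗
  …
  (1.5, 3.5, 240°): r_1=0.5774, r_2=5.0000, r_3=1.7321, r_4=0.5774 — all match ✓
No second candidate reproduces the full scan.

(x, y, θ) = (1.5, 3.5, 240°)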